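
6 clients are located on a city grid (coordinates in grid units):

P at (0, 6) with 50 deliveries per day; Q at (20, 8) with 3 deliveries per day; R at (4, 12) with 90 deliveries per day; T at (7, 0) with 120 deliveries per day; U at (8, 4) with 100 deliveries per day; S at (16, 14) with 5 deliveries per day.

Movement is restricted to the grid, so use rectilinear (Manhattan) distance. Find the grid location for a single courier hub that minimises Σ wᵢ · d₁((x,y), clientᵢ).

Manhattan distance separates: Σwᵢ(|x−xᵢ|+|y−yᵢ|) = Σwᵢ|x−xᵢ| + Σwᵢ|y−yᵢ|, so x and y are optimised independently as 1-D weighted medians.
Total weight W = 368; half = 184.
x-coordinate, sorted with cumulative weight:
  x=0 (P, w=50) cum 50
  x=4 (R, w=90) cum 140
  x=7 (T, w=120) cum 260  ← median
  x=8 (U, w=100) cum 360
  x=16 (S, w=5) cum 365
  x=20 (Q, w=3) cum 368
⇒ x* = 7
y-coordinate, sorted with cumulative weight:
  y=0 (T, w=120) cum 120
  y=4 (U, w=100) cum 220  ← median
  y=6 (P, w=50) cum 270
  y=8 (Q, w=3) cum 273
  y=12 (R, w=90) cum 363
  y=14 (S, w=5) cum 368
⇒ y* = 4

(7, 4)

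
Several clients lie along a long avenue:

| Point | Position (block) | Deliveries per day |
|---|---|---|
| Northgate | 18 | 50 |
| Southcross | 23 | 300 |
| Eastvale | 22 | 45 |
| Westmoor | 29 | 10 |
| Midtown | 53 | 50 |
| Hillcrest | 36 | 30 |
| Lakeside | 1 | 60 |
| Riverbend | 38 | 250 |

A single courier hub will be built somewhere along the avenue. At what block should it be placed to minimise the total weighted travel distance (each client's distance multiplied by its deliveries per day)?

x = 23

For a sum of weighted absolute distances on a line, the optimum is the weighted median (not the mean). Total weight W = 795; half-weight = 397.5.
Sort by position and accumulate weight:
  block 1 (Lakeside, w=60) → cum 60
  block 18 (Northgate, w=50) → cum 110
  block 22 (Eastvale, w=45) → cum 155
  block 23 (Southcross, w=300) → cum 455  ≥ 397.5 → median here
  block 29 (Westmoor, w=10) → cum 465
  block 36 (Hillcrest, w=30) → cum 495
  block 38 (Riverbend, w=250) → cum 745
  block 53 (Midtown, w=50) → cum 795
Optimal location: block 23.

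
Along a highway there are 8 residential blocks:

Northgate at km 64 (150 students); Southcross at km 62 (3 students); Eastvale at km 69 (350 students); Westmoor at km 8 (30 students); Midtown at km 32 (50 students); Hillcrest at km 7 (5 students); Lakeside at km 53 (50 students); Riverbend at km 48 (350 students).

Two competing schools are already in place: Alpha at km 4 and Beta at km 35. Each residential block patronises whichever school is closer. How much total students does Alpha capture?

The indifferent point is the midpoint (4+35)/2 = 19.5; residential blocks left of it (closer to Alpha at 4) go to Alpha, those right go to Beta.
  Hillcrest at 7 (w=5) → Alpha
  Westmoor at 8 (w=30) → Alpha
  Midtown at 32 (w=50) → Beta
  Riverbend at 48 (w=350) → Beta
  Lakeside at 53 (w=50) → Beta
  Southcross at 62 (w=3) → Beta
  Northgate at 64 (w=150) → Beta
  Eastvale at 69 (w=350) → Beta
Alpha captures 35; Beta captures 953.

35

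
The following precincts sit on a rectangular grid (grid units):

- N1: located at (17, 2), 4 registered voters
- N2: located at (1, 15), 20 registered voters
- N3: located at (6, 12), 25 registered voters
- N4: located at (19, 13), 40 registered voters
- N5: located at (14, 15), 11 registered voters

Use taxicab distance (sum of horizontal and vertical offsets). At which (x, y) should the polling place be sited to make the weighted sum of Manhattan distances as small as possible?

(14, 13)

Manhattan distance separates: Σwᵢ(|x−xᵢ|+|y−yᵢ|) = Σwᵢ|x−xᵢ| + Σwᵢ|y−yᵢ|, so x and y are optimised independently as 1-D weighted medians.
Total weight W = 100; half = 50.
x-coordinate, sorted with cumulative weight:
  x=1 (N2, w=20) cum 20
  x=6 (N3, w=25) cum 45
  x=14 (N5, w=11) cum 56  ← median
  x=17 (N1, w=4) cum 60
  x=19 (N4, w=40) cum 100
⇒ x* = 14
y-coordinate, sorted with cumulative weight:
  y=2 (N1, w=4) cum 4
  y=12 (N3, w=25) cum 29
  y=13 (N4, w=40) cum 69  ← median
  y=15 (N2, w=20) cum 89
  y=15 (N5, w=11) cum 100
⇒ y* = 13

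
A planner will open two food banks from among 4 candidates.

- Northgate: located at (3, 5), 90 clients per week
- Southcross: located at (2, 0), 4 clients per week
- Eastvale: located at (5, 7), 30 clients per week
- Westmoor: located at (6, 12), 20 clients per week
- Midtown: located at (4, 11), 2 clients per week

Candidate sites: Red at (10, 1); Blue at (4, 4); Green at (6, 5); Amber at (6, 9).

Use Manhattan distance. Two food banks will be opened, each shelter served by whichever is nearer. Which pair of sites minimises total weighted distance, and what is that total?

{Blue, Amber}, total 362

Evaluate every pair (each demand assigned to the nearer of the two):
  {Blue, Amber}: total = 362
  {Blue, Green}: total = 448
  {Green, Amber}: total = 464
  {Red, Blue}: total = 538
  {Red, Green}: total = 552
  {Red, Amber}: total = 824
Best pair: {Blue, Amber} with total 362.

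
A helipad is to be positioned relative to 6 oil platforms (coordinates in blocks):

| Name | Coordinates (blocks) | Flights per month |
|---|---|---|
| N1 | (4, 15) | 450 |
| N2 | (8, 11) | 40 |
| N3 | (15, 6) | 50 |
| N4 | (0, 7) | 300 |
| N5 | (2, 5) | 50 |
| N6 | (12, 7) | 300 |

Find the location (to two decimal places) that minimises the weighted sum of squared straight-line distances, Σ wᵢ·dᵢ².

(5.52, 10.03)

The minimiser of Σwᵢ‖p−pᵢ‖² is the weighted centroid p* = (Σwᵢpᵢ)/(Σwᵢ).
Σwᵢ = 1190.
Σwᵢxᵢ = 450·4 + 40·8 + 50·15 + 300·0 + 50·2 + 300·12 = 6570.
Σwᵢyᵢ = 450·15 + 40·11 + 50·6 + 300·7 + 50·5 + 300·7 = 11940.
x* = 6570/1190 = 5.52, y* = 11940/1190 = 10.03.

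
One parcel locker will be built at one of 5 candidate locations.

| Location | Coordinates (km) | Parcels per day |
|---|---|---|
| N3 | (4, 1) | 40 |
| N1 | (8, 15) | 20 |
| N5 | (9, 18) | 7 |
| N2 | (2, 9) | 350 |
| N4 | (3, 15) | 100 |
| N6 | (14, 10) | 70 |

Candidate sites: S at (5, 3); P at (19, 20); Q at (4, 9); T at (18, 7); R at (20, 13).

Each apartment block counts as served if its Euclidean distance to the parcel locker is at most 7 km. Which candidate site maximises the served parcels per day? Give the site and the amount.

Q, covering 450

Coverage radius r = 7 km; a point is covered iff (Δx)²+(Δy)² ≤ 7² = 49.
  S (5, 3): covers {N3, N2} → 390
  P (19, 20): covers {none} → 0
  Q (4, 9): covers {N2, N4} → 450
  T (18, 7): covers {N6} → 70
  R (20, 13): covers {N6} → 70
Maximum coverage at Q: 450 parcels per day.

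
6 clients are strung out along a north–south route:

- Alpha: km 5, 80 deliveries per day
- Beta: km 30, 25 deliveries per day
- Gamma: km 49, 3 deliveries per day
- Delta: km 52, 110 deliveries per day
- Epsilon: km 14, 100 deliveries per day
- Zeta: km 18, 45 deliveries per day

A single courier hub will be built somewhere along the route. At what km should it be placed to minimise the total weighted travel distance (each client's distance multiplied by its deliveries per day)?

x = 18

For a sum of weighted absolute distances on a line, the optimum is the weighted median (not the mean). Total weight W = 363; half-weight = 181.5.
Sort by position and accumulate weight:
  km 5 (Alpha, w=80) → cum 80
  km 14 (Epsilon, w=100) → cum 180
  km 18 (Zeta, w=45) → cum 225  ≥ 181.5 → median here
  km 30 (Beta, w=25) → cum 250
  km 49 (Gamma, w=3) → cum 253
  km 52 (Delta, w=110) → cum 363
Optimal location: km 18.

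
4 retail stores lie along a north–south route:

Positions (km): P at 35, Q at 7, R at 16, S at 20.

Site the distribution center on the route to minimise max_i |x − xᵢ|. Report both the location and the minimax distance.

The 1-center on a line is the midpoint of the two extreme points: leftmost at 7, rightmost at 35.
Optimal location = (7 + 35)/2 = 21; maximum distance = (35 − 7)/2 = 14.

location 21, max distance 14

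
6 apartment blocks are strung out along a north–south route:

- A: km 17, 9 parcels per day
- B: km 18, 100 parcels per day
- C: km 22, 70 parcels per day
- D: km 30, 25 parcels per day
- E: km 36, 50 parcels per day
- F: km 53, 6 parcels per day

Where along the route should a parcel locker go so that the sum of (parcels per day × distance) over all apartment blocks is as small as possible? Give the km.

For a sum of weighted absolute distances on a line, the optimum is the weighted median (not the mean). Total weight W = 260; half-weight = 130.
Sort by position and accumulate weight:
  km 17 (A, w=9) → cum 9
  km 18 (B, w=100) → cum 109
  km 22 (C, w=70) → cum 179  ≥ 130 → median here
  km 30 (D, w=25) → cum 204
  km 36 (E, w=50) → cum 254
  km 53 (F, w=6) → cum 260
Optimal location: km 22.

x = 22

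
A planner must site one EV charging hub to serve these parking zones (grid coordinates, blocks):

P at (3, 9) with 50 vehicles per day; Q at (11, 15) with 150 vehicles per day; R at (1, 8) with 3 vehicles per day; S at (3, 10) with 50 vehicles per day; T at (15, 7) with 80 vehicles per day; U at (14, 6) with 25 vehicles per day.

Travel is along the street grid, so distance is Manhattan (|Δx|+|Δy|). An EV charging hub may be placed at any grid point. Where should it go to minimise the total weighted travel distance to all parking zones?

(11, 10)

Manhattan distance separates: Σwᵢ(|x−xᵢ|+|y−yᵢ|) = Σwᵢ|x−xᵢ| + Σwᵢ|y−yᵢ|, so x and y are optimised independently as 1-D weighted medians.
Total weight W = 358; half = 179.
x-coordinate, sorted with cumulative weight:
  x=1 (R, w=3) cum 3
  x=3 (P, w=50) cum 53
  x=3 (S, w=50) cum 103
  x=11 (Q, w=150) cum 253  ← median
  x=14 (U, w=25) cum 278
  x=15 (T, w=80) cum 358
⇒ x* = 11
y-coordinate, sorted with cumulative weight:
  y=6 (U, w=25) cum 25
  y=7 (T, w=80) cum 105
  y=8 (R, w=3) cum 108
  y=9 (P, w=50) cum 158
  y=10 (S, w=50) cum 208  ← median
  y=15 (Q, w=150) cum 358
⇒ y* = 10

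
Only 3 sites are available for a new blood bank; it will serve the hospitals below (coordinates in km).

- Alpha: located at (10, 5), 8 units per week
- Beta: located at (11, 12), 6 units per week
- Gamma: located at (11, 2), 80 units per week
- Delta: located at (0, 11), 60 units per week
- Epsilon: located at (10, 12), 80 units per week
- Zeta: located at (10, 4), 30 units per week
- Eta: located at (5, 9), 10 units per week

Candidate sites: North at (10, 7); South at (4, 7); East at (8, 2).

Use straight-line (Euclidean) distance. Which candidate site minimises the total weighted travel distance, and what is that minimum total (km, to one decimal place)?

Total weighted distance at each candidate:
  North (10, 7): total = 1644.6
  South (4, 7): total = 1978.2
  East (8, 2): total = 2030.8
Minimum is at North with total 1644.6 km.

North, total 1644.6 km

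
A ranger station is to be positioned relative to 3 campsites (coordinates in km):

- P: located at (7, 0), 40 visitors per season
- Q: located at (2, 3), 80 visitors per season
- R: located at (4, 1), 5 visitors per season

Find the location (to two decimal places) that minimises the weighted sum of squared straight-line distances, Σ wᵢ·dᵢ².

(3.68, 1.96)

The minimiser of Σwᵢ‖p−pᵢ‖² is the weighted centroid p* = (Σwᵢpᵢ)/(Σwᵢ).
Σwᵢ = 125.
Σwᵢxᵢ = 40·7 + 80·2 + 5·4 = 460.
Σwᵢyᵢ = 40·0 + 80·3 + 5·1 = 245.
x* = 460/125 = 3.68, y* = 245/125 = 1.96.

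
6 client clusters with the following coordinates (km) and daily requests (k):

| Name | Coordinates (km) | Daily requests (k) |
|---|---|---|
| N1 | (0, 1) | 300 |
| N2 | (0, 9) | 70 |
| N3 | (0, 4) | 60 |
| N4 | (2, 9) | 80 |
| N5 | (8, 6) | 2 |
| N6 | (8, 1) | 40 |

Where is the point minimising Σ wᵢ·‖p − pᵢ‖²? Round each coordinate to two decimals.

The minimiser of Σwᵢ‖p−pᵢ‖² is the weighted centroid p* = (Σwᵢpᵢ)/(Σwᵢ).
Σwᵢ = 552.
Σwᵢxᵢ = 300·0 + 70·0 + 60·0 + 80·2 + 2·8 + 40·8 = 496.
Σwᵢyᵢ = 300·1 + 70·9 + 60·4 + 80·9 + 2·6 + 40·1 = 1942.
x* = 496/552 = 0.90, y* = 1942/552 = 3.52.

(0.90, 3.52)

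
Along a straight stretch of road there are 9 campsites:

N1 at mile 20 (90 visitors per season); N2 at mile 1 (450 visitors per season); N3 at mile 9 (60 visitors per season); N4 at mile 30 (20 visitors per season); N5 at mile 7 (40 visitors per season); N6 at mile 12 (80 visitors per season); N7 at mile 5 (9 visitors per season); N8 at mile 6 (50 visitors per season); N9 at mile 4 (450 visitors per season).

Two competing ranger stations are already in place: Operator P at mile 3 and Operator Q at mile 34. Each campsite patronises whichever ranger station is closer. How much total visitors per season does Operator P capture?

1139

The indifferent point is the midpoint (3+34)/2 = 18.5; campsites left of it (closer to Operator P at 3) go to Operator P, those right go to Operator Q.
  N2 at 1 (w=450) → Operator P
  N9 at 4 (w=450) → Operator P
  N7 at 5 (w=9) → Operator P
  N8 at 6 (w=50) → Operator P
  N5 at 7 (w=40) → Operator P
  N3 at 9 (w=60) → Operator P
  N6 at 12 (w=80) → Operator P
  N1 at 20 (w=90) → Operator Q
  N4 at 30 (w=20) → Operator Q
Operator P captures 1139; Operator Q captures 110.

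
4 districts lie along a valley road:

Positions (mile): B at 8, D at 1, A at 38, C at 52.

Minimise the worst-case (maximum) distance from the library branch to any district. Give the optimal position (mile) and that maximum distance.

The 1-center on a line is the midpoint of the two extreme points: leftmost at 1, rightmost at 52.
Optimal location = (1 + 52)/2 = 26.5; maximum distance = (52 − 1)/2 = 25.5.

location 26.5, max distance 25.5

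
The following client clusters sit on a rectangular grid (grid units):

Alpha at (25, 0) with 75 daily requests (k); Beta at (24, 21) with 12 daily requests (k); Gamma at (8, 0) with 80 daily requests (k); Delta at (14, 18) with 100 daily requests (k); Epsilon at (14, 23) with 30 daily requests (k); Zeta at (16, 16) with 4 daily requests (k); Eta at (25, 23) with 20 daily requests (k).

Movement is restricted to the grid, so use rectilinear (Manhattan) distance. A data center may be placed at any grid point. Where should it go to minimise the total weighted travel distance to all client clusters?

Manhattan distance separates: Σwᵢ(|x−xᵢ|+|y−yᵢ|) = Σwᵢ|x−xᵢ| + Σwᵢ|y−yᵢ|, so x and y are optimised independently as 1-D weighted medians.
Total weight W = 321; half = 160.5.
x-coordinate, sorted with cumulative weight:
  x=8 (Gamma, w=80) cum 80
  x=14 (Delta, w=100) cum 180  ← median
  x=14 (Epsilon, w=30) cum 210
  x=16 (Zeta, w=4) cum 214
  x=24 (Beta, w=12) cum 226
  x=25 (Alpha, w=75) cum 301
  x=25 (Eta, w=20) cum 321
⇒ x* = 14
y-coordinate, sorted with cumulative weight:
  y=0 (Alpha, w=75) cum 75
  y=0 (Gamma, w=80) cum 155
  y=16 (Zeta, w=4) cum 159
  y=18 (Delta, w=100) cum 259  ← median
  y=21 (Beta, w=12) cum 271
  y=23 (Epsilon, w=30) cum 301
  y=23 (Eta, w=20) cum 321
⇒ y* = 18

(14, 18)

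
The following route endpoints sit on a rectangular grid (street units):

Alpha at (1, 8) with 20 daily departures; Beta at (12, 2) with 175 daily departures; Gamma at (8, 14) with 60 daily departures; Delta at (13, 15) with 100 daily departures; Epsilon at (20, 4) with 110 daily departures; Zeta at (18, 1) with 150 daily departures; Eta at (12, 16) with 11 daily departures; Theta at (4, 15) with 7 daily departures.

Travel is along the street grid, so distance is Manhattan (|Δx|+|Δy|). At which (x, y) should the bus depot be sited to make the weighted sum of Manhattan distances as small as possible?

Manhattan distance separates: Σwᵢ(|x−xᵢ|+|y−yᵢ|) = Σwᵢ|x−xᵢ| + Σwᵢ|y−yᵢ|, so x and y are optimised independently as 1-D weighted medians.
Total weight W = 633; half = 316.5.
x-coordinate, sorted with cumulative weight:
  x=1 (Alpha, w=20) cum 20
  x=4 (Theta, w=7) cum 27
  x=8 (Gamma, w=60) cum 87
  x=12 (Beta, w=175) cum 262
  x=12 (Eta, w=11) cum 273
  x=13 (Delta, w=100) cum 373  ← median
  x=18 (Zeta, w=150) cum 523
  x=20 (Epsilon, w=110) cum 633
⇒ x* = 13
y-coordinate, sorted with cumulative weight:
  y=1 (Zeta, w=150) cum 150
  y=2 (Beta, w=175) cum 325  ← median
  y=4 (Epsilon, w=110) cum 435
  y=8 (Alpha, w=20) cum 455
  y=14 (Gamma, w=60) cum 515
  y=15 (Delta, w=100) cum 615
  y=15 (Theta, w=7) cum 622
  y=16 (Eta, w=11) cum 633
⇒ y* = 2

(13, 2)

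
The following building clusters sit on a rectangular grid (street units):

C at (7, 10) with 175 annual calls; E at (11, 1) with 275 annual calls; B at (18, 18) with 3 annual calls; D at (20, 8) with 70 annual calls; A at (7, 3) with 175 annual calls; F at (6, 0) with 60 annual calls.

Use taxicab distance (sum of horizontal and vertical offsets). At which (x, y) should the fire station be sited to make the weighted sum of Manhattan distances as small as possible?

(7, 3)

Manhattan distance separates: Σwᵢ(|x−xᵢ|+|y−yᵢ|) = Σwᵢ|x−xᵢ| + Σwᵢ|y−yᵢ|, so x and y are optimised independently as 1-D weighted medians.
Total weight W = 758; half = 379.
x-coordinate, sorted with cumulative weight:
  x=6 (F, w=60) cum 60
  x=7 (C, w=175) cum 235
  x=7 (A, w=175) cum 410  ← median
  x=11 (E, w=275) cum 685
  x=18 (B, w=3) cum 688
  x=20 (D, w=70) cum 758
⇒ x* = 7
y-coordinate, sorted with cumulative weight:
  y=0 (F, w=60) cum 60
  y=1 (E, w=275) cum 335
  y=3 (A, w=175) cum 510  ← median
  y=8 (D, w=70) cum 580
  y=10 (C, w=175) cum 755
  y=18 (B, w=3) cum 758
⇒ y* = 3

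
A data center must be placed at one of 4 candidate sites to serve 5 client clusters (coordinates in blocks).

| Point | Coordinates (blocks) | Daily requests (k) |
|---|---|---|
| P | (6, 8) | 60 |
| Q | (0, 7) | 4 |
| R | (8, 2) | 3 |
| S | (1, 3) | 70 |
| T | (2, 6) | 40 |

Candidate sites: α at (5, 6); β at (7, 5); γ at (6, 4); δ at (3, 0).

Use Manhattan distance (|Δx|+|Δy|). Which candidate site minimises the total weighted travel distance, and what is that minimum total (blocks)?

α, total 835 blocks

Total weighted distance at each candidate:
  α (5, 6): total = 835
  β (7, 5): total = 1088
  γ (6, 4): total = 948
  δ (3, 0): total = 1351
Minimum is at α with total 835 blocks.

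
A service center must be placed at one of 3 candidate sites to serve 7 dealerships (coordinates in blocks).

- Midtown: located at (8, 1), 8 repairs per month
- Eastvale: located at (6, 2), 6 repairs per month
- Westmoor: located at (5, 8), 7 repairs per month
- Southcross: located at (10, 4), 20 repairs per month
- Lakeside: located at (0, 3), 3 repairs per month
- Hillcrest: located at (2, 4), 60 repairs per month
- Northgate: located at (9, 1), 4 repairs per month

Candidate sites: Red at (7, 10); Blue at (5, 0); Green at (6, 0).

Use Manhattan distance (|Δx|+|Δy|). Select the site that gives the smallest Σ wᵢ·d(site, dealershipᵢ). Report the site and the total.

Total weighted distance at each candidate:
  Red (7, 10): total = 1088
  Blue (5, 0): total = 750
  Green (6, 0): total = 782
Minimum is at Blue with total 750 blocks.

Blue, total 750 blocks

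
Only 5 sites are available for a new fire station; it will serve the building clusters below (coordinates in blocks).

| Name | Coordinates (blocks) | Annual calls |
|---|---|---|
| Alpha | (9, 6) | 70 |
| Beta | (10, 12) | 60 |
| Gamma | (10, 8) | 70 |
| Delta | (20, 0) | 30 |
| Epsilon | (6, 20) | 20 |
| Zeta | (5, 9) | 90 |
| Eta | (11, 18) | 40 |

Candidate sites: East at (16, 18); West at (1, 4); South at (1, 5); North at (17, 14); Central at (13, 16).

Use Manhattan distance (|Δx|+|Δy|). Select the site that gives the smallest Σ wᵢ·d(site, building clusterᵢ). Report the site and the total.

Central, total 4590 blocks

Total weighted distance at each candidate:
  East (16, 18): total = 6070
  West (1, 4): total = 5510
  South (1, 5): total = 5190
  North (17, 14): total = 5350
  Central (13, 16): total = 4590
Minimum is at Central with total 4590 blocks.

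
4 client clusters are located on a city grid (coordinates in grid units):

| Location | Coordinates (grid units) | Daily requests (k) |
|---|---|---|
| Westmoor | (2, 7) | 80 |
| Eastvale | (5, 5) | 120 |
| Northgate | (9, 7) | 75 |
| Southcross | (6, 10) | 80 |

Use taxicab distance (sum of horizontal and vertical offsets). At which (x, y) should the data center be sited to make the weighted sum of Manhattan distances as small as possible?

Manhattan distance separates: Σwᵢ(|x−xᵢ|+|y−yᵢ|) = Σwᵢ|x−xᵢ| + Σwᵢ|y−yᵢ|, so x and y are optimised independently as 1-D weighted medians.
Total weight W = 355; half = 177.5.
x-coordinate, sorted with cumulative weight:
  x=2 (Westmoor, w=80) cum 80
  x=5 (Eastvale, w=120) cum 200  ← median
  x=6 (Southcross, w=80) cum 280
  x=9 (Northgate, w=75) cum 355
⇒ x* = 5
y-coordinate, sorted with cumulative weight:
  y=5 (Eastvale, w=120) cum 120
  y=7 (Westmoor, w=80) cum 200  ← median
  y=7 (Northgate, w=75) cum 275
  y=10 (Southcross, w=80) cum 355
⇒ y* = 7

(5, 7)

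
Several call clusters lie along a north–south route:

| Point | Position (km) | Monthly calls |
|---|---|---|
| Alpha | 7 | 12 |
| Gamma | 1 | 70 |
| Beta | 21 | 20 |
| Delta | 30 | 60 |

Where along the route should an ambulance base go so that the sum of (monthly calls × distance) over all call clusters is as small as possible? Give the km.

x = 7

For a sum of weighted absolute distances on a line, the optimum is the weighted median (not the mean). Total weight W = 162; half-weight = 81.
Sort by position and accumulate weight:
  km 1 (Gamma, w=70) → cum 70
  km 7 (Alpha, w=12) → cum 82  ≥ 81 → median here
  km 21 (Beta, w=20) → cum 102
  km 30 (Delta, w=60) → cum 162
Optimal location: km 7.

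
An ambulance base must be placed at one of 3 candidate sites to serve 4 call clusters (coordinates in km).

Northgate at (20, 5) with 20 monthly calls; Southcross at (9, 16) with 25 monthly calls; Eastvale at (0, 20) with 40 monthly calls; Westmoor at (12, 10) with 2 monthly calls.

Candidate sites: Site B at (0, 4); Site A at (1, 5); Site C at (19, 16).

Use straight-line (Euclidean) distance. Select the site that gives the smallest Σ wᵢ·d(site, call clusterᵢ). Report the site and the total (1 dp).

Site C, total 1266.0 km

Total weighted distance at each candidate:
  Site B (0, 4): total = 1442.3
  Site A (1, 5): total = 1345.5
  Site C (19, 16): total = 1266.0
Minimum is at Site C with total 1266.0 km.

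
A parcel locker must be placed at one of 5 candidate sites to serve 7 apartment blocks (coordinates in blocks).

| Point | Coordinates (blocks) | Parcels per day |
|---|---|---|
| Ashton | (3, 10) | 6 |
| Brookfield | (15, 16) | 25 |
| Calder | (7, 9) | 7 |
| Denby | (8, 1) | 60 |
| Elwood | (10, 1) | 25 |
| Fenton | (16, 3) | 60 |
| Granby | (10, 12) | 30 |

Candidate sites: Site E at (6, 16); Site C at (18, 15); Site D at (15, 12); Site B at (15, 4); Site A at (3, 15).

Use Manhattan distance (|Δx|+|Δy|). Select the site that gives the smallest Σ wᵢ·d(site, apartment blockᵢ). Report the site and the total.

Total weighted distance at each candidate:
  Site E (6, 16): total = 3450
  Site C (18, 15): total = 3499
  Site D (15, 12): total = 2491
  Site B (15, 4): total = 1809
  Site A (3, 15): total = 3890
Minimum is at Site B with total 1809 blocks.

Site B, total 1809 blocks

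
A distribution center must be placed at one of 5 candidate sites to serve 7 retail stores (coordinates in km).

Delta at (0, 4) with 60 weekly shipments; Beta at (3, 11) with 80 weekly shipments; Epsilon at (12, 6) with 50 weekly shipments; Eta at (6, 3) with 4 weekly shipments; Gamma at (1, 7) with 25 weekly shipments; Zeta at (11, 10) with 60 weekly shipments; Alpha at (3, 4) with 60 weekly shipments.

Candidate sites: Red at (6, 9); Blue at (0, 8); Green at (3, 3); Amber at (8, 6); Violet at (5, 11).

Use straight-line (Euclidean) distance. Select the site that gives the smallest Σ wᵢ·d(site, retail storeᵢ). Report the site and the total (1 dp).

Red, total 1906.9 km

Total weighted distance at each candidate:
  Red (6, 9): total = 1906.9
  Blue (0, 8): total = 2225.1
  Green (3, 3): total = 2125.7
  Amber (8, 6): total = 2074.8
  Violet (5, 11): total = 2081.7
Minimum is at Red with total 1906.9 km.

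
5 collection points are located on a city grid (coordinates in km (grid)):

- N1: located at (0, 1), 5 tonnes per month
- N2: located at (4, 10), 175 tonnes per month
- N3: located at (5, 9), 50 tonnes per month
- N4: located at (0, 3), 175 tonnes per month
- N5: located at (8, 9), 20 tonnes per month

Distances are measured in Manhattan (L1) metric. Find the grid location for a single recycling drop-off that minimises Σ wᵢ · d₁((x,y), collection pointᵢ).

Manhattan distance separates: Σwᵢ(|x−xᵢ|+|y−yᵢ|) = Σwᵢ|x−xᵢ| + Σwᵢ|y−yᵢ|, so x and y are optimised independently as 1-D weighted medians.
Total weight W = 425; half = 212.5.
x-coordinate, sorted with cumulative weight:
  x=0 (N1, w=5) cum 5
  x=0 (N4, w=175) cum 180
  x=4 (N2, w=175) cum 355  ← median
  x=5 (N3, w=50) cum 405
  x=8 (N5, w=20) cum 425
⇒ x* = 4
y-coordinate, sorted with cumulative weight:
  y=1 (N1, w=5) cum 5
  y=3 (N4, w=175) cum 180
  y=9 (N3, w=50) cum 230  ← median
  y=9 (N5, w=20) cum 250
  y=10 (N2, w=175) cum 425
⇒ y* = 9

(4, 9)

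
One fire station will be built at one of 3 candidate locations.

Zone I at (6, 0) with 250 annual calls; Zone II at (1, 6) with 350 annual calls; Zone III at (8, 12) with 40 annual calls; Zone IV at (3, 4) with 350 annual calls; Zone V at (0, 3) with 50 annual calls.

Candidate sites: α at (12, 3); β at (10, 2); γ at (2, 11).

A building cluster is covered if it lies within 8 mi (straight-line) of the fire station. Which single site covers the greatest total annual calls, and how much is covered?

γ, covering 740

Coverage radius r = 8 mi; a point is covered iff (Δx)²+(Δy)² ≤ 8² = 64.
  α (12, 3): covers {Zone I} → 250
  β (10, 2): covers {Zone I, Zone IV} → 600
  γ (2, 11): covers {Zone II, Zone III, Zone IV} → 740
Maximum coverage at γ: 740 annual calls.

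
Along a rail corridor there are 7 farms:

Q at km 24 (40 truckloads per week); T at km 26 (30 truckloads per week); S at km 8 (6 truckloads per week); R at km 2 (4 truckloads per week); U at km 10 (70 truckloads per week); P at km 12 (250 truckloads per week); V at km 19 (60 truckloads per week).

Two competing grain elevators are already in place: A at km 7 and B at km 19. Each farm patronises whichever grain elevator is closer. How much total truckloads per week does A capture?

The indifferent point is the midpoint (7+19)/2 = 13; farms left of it (closer to A at 7) go to A, those right go to B.
  R at 2 (w=4) → A
  S at 8 (w=6) → A
  U at 10 (w=70) → A
  P at 12 (w=250) → A
  V at 19 (w=60) → B
  Q at 24 (w=40) → B
  T at 26 (w=30) → B
A captures 330; B captures 130.

330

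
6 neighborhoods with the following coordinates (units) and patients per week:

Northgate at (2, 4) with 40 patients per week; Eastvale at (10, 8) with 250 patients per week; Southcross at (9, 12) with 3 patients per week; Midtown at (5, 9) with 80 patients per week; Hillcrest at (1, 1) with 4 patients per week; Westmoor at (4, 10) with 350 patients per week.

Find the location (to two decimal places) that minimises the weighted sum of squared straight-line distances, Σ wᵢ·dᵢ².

(6.07, 8.83)

The minimiser of Σwᵢ‖p−pᵢ‖² is the weighted centroid p* = (Σwᵢpᵢ)/(Σwᵢ).
Σwᵢ = 727.
Σwᵢxᵢ = 40·2 + 250·10 + 3·9 + 80·5 + 4·1 + 350·4 = 4411.
Σwᵢyᵢ = 40·4 + 250·8 + 3·12 + 80·9 + 4·1 + 350·10 = 6420.
x* = 4411/727 = 6.07, y* = 6420/727 = 8.83.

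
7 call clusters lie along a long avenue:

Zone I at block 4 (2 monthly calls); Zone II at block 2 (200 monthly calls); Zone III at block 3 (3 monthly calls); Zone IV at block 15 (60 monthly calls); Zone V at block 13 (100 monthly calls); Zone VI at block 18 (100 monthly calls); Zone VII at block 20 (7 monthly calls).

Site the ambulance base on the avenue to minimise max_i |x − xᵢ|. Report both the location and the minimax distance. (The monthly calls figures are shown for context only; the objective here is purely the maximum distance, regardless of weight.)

location 11, max distance 9

The 1-center on a line is the midpoint of the two extreme points: leftmost at 2, rightmost at 20.
Optimal location = (2 + 20)/2 = 11; maximum distance = (20 − 2)/2 = 9.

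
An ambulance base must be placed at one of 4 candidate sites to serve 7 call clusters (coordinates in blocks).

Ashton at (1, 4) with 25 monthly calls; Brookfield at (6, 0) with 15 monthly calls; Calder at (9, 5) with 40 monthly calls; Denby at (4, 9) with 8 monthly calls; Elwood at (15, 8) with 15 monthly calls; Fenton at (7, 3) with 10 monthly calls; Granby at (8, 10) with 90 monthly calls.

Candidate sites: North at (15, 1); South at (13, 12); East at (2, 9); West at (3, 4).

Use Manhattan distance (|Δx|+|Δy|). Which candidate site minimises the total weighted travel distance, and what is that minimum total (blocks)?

Total weighted distance at each candidate:
  North (15, 1): total = 2772
  South (13, 12): total = 2191
  East (2, 9): total = 1751
  West (3, 4): total = 1763
Minimum is at East with total 1751 blocks.

East, total 1751 blocks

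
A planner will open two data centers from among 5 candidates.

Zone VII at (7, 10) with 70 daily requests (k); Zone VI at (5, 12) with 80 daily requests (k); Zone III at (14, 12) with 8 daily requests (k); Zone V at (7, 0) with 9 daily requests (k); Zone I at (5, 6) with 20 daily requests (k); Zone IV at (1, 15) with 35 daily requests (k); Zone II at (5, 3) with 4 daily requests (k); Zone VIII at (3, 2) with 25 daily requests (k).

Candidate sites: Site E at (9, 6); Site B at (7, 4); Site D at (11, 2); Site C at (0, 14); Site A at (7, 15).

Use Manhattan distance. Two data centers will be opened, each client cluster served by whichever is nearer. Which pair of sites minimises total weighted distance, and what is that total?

{Site B, Site A}, total 1318

Evaluate every pair (each demand assigned to the nearer of the two):
  {Site B, Site A}: total = 1318
  {Site B, Site C}: total = 1448
  {Site E, Site A}: total = 1470
  {Site D, Site A}: total = 1522
  {Site E, Site C}: total = 1568
  {Site C, Site A}: total = 1686
  {Site D, Site C}: total = 1986
  {Site E, Site B}: total = 2181
  {Site B, Site D}: total = 2197
  {Site E, Site D}: total = 2265
Best pair: {Site B, Site A} with total 1318.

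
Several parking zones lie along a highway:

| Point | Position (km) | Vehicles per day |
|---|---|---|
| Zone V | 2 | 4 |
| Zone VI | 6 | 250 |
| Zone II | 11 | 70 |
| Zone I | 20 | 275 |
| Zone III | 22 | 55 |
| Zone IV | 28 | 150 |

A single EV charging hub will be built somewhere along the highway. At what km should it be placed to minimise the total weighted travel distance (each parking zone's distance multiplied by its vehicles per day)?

For a sum of weighted absolute distances on a line, the optimum is the weighted median (not the mean). Total weight W = 804; half-weight = 402.
Sort by position and accumulate weight:
  km 2 (Zone V, w=4) → cum 4
  km 6 (Zone VI, w=250) → cum 254
  km 11 (Zone II, w=70) → cum 324
  km 20 (Zone I, w=275) → cum 599  ≥ 402 → median here
  km 22 (Zone III, w=55) → cum 654
  km 28 (Zone IV, w=150) → cum 804
Optimal location: km 20.

x = 20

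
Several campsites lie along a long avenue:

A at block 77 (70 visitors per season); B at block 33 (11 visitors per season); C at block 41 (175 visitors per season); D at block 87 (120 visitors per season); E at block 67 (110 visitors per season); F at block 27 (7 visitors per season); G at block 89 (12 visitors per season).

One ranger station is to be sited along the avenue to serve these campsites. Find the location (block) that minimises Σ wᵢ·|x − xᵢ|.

For a sum of weighted absolute distances on a line, the optimum is the weighted median (not the mean). Total weight W = 505; half-weight = 252.5.
Sort by position and accumulate weight:
  block 27 (F, w=7) → cum 7
  block 33 (B, w=11) → cum 18
  block 41 (C, w=175) → cum 193
  block 67 (E, w=110) → cum 303  ≥ 252.5 → median here
  block 77 (A, w=70) → cum 373
  block 87 (D, w=120) → cum 493
  block 89 (G, w=12) → cum 505
Optimal location: block 67.

x = 67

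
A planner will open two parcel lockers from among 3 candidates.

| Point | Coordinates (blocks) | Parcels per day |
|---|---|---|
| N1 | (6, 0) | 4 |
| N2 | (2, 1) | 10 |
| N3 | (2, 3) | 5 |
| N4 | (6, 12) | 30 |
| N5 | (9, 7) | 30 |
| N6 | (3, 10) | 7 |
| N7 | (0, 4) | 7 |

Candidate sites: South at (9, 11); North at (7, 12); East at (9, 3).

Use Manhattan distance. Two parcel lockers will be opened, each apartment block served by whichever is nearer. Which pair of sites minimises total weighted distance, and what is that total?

Evaluate every pair (each demand assigned to the nearer of the two):
  {North, East}: total = 411
  {South, East}: total = 508
  {South, North}: total = 579
Best pair: {North, East} with total 411.

{North, East}, total 411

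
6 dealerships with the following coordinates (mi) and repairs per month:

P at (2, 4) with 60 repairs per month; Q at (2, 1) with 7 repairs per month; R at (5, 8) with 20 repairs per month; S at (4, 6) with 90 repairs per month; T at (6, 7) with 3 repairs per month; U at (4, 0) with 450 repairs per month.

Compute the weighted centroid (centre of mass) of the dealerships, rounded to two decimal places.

The minimiser of Σwᵢ‖p−pᵢ‖² is the weighted centroid p* = (Σwᵢpᵢ)/(Σwᵢ).
Σwᵢ = 630.
Σwᵢxᵢ = 60·2 + 7·2 + 20·5 + 90·4 + 3·6 + 450·4 = 2412.
Σwᵢyᵢ = 60·4 + 7·1 + 20·8 + 90·6 + 3·7 + 450·0 = 968.
x* = 2412/630 = 3.83, y* = 968/630 = 1.54.

(3.83, 1.54)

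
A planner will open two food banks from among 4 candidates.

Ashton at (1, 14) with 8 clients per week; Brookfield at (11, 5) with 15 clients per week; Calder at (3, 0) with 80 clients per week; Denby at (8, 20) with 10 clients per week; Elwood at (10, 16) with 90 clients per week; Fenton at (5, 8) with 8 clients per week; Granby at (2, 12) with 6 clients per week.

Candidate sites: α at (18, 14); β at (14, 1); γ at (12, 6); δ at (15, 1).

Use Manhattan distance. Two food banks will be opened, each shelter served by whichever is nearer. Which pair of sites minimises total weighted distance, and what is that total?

Evaluate every pair (each demand assigned to the nearer of the two):
  {α, β}: total = 2497
  {β, γ}: total = 2570
  {α, γ}: total = 2594
  {α, δ}: total = 2600
  {γ, δ}: total = 2650
  {β, δ}: total = 3499
Best pair: {α, β} with total 2497.

{α, β}, total 2497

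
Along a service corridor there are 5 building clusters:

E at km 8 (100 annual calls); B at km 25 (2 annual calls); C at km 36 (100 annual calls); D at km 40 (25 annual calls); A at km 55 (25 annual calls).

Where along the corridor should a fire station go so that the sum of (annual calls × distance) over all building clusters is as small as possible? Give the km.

For a sum of weighted absolute distances on a line, the optimum is the weighted median (not the mean). Total weight W = 252; half-weight = 126.
Sort by position and accumulate weight:
  km 8 (E, w=100) → cum 100
  km 25 (B, w=2) → cum 102
  km 36 (C, w=100) → cum 202  ≥ 126 → median here
  km 40 (D, w=25) → cum 227
  km 55 (A, w=25) → cum 252
Optimal location: km 36.

x = 36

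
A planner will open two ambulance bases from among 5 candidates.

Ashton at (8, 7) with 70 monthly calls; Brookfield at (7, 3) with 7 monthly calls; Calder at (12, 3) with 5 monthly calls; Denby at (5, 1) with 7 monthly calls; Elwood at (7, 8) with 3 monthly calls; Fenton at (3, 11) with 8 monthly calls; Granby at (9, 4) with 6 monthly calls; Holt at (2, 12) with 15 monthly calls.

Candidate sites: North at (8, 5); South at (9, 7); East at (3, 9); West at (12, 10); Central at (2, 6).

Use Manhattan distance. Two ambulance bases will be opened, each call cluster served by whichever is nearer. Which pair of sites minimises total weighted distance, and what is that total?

{South, East}, total 320

Evaluate every pair (each demand assigned to the nearer of the two):
  {South, East}: total = 320
  {North, East}: total = 340
  {South, Central}: total = 368
  {North, Central}: total = 402
  {North, South}: total = 451
  {South, West}: total = 504
  {North, West}: total = 524
  {East, West}: total = 810
  {East, Central}: total = 812
  {West, Central}: total = 850
Best pair: {South, East} with total 320.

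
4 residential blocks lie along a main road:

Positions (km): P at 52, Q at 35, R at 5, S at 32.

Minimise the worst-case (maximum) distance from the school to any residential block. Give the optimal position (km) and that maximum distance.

location 28.5, max distance 23.5

The 1-center on a line is the midpoint of the two extreme points: leftmost at 5, rightmost at 52.
Optimal location = (5 + 52)/2 = 28.5; maximum distance = (52 − 5)/2 = 23.5.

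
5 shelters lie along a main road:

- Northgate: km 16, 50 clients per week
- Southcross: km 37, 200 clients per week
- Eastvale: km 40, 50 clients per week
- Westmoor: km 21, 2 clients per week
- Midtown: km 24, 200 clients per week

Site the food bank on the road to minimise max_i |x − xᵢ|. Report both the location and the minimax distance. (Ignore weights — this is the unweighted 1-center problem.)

location 28, max distance 12

The 1-center on a line is the midpoint of the two extreme points: leftmost at 16, rightmost at 40.
Optimal location = (16 + 40)/2 = 28; maximum distance = (40 − 16)/2 = 12.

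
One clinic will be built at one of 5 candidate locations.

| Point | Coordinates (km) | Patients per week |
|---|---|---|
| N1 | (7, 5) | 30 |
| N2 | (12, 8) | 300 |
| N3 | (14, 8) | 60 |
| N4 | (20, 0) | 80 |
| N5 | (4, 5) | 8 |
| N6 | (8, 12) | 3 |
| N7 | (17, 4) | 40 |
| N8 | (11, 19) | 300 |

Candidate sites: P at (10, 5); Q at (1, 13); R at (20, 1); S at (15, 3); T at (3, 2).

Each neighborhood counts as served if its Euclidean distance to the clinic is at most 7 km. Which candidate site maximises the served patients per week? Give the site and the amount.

S, covering 480

Coverage radius r = 7 km; a point is covered iff (Δx)²+(Δy)² ≤ 7² = 49.
  P (10, 5): covers {N1, N2, N3, N5} → 398
  Q (1, 13): covers {none} → 0
  R (20, 1): covers {N4, N7} → 120
  S (15, 3): covers {N2, N3, N4, N7} → 480
  T (3, 2): covers {N1, N5} → 38
Maximum coverage at S: 480 patients per week.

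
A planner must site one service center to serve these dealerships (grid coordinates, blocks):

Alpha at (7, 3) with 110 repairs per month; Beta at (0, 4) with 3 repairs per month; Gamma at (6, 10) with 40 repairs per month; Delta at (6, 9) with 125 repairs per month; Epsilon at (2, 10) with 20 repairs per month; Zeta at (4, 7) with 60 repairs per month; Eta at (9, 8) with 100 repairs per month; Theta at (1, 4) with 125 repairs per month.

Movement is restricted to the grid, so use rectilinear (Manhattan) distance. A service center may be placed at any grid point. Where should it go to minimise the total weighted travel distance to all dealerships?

(6, 7)

Manhattan distance separates: Σwᵢ(|x−xᵢ|+|y−yᵢ|) = Σwᵢ|x−xᵢ| + Σwᵢ|y−yᵢ|, so x and y are optimised independently as 1-D weighted medians.
Total weight W = 583; half = 291.5.
x-coordinate, sorted with cumulative weight:
  x=0 (Beta, w=3) cum 3
  x=1 (Theta, w=125) cum 128
  x=2 (Epsilon, w=20) cum 148
  x=4 (Zeta, w=60) cum 208
  x=6 (Gamma, w=40) cum 248
  x=6 (Delta, w=125) cum 373  ← median
  x=7 (Alpha, w=110) cum 483
  x=9 (Eta, w=100) cum 583
⇒ x* = 6
y-coordinate, sorted with cumulative weight:
  y=3 (Alpha, w=110) cum 110
  y=4 (Beta, w=3) cum 113
  y=4 (Theta, w=125) cum 238
  y=7 (Zeta, w=60) cum 298  ← median
  y=8 (Eta, w=100) cum 398
  y=9 (Delta, w=125) cum 523
  y=10 (Gamma, w=40) cum 563
  y=10 (Epsilon, w=20) cum 583
⇒ y* = 7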